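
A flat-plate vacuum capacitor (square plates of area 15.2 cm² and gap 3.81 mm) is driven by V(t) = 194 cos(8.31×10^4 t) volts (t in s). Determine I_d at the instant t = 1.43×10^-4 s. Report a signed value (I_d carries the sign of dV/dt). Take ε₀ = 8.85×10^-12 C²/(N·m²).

dE/dt = (V₀ω/d)·−sin(ωt) with ωt = 11.8833 rad: (194)(8.31×10^4)(0.6312)/(3.81×10^-3) = 2.671×10^9 V/(m·s).
I_d = ε₀ A dE/dt = (8.85×10^-12)(1.52×10^-3)(2.671×10^9) = 3.59×10^-5 A.

3.59×10^-5 A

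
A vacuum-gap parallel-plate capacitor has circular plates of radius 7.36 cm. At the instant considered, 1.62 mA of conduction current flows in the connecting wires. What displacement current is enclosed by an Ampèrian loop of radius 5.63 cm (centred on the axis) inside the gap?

9.48×10^-4 A

No conduction current crosses the gap, so I_d there equals the 1.62×10^-3 A in the leads.
Through an area πr² the displacement current is I_d·(πr²/πR²) = I_d (r/R)² = 9.48×10^-4 A.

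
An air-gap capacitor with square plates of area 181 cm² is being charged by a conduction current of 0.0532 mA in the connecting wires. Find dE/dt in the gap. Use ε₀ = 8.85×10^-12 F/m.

The displacement current between the plates equals the conduction current, I_d = 0.0532 mA.
Inverting I_d = ε₀ A dE/dt gives dE/dt = 5.32×10^-5 / (8.85×10^-12 · 0.0181) = 3.32×10^8 V/(m·s).

3.32×10^8 V/(m·s)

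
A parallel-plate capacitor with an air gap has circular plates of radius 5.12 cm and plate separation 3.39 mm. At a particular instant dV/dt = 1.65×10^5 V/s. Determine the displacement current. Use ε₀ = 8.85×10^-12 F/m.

C = ε₀A/d = (8.85×10^-12)(8.235×10^-3)/(3.39×10^-3) = 2.150×10^-11 F.
I_d = C dV/dt = (2.150×10^-11)(1.65×10^5) = 3.55×10^-6 A.

3.55×10^-6 A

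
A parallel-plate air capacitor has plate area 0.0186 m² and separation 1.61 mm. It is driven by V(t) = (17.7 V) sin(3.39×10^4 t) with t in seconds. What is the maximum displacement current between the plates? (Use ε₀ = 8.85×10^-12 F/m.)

6.13×10^-5 A

The displacement current equals the conduction current C dV/dt, which peaks at C V₀ ω.
With C = ε₀A/d = (8.85×10^-12)(0.0186)/(1.61×10^-3) = 1.022×10^-10 F and ω = 3.39×10^4 rad/s, I_d,max = (1.022×10^-10)(17.7)(3.39×10^4) = 6.13×10^-5 A.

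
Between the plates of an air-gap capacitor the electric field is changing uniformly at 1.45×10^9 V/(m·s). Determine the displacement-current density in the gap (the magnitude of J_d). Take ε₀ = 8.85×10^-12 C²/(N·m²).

J_d = ε₀ dE/dt = (8.85×10^-12)(1.45×10^9) = 0.0128 A/m².

0.0128 A/m²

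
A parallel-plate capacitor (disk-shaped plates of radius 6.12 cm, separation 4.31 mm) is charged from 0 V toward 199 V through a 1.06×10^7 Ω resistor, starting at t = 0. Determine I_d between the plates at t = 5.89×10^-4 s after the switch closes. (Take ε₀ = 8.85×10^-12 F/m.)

1.88×10^-6 A

With C = ε₀A/d = (8.85×10^-12)(0.01177)/(4.31×10^-3) = 2.417×10^-11 F, the time constant is τ = RC = 2.562×10^-4 s, so t/τ = 2.299 and e^(−t/τ) = 0.1004.
I_d = I_cond = (V₀/R) e^(−t/τ) = (1.877×10^-5)(0.1004) = 1.88×10^-6 A.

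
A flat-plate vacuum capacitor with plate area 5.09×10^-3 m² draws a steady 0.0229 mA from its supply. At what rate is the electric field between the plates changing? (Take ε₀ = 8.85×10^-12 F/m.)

5.08×10^8 V/(m·s)

Charge continuity gives I_d = I = 2.29×10^-5 A between the plates.
Then dE/dt = I_d/(ε₀A) = 5.08×10^8 V/(m·s).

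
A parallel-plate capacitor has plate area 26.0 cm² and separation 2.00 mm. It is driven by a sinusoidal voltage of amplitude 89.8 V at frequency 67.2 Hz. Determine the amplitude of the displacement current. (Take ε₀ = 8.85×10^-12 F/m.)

4.36×10^-7 A

The displacement current equals the conduction current C dV/dt, which peaks at C V₀ ω.
With C = ε₀A/d = (8.85×10^-12)(2.60×10^-3)/(2.00×10^-3) = 1.151×10^-11 F and ω = 2πf = 422.2 rad/s, I_d,max = (1.151×10^-11)(89.8)(422.2) = 4.36×10^-7 A.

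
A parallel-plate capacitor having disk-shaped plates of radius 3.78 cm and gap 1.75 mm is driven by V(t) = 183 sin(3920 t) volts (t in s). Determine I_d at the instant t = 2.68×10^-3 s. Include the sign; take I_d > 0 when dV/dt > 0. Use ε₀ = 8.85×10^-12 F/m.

dE/dt = (V₀ω/d)·cos(ωt) with ωt = 10.5056 rad: (183)(3920)(-0.4706)/(1.75×10^-3) = -1.929×10^8 V/(m·s).
I_d = ε₀ A dE/dt = (8.85×10^-12)(4.489×10^-3)(-1.929×10^8) = -7.66×10^-6 A.

-7.66×10^-6 A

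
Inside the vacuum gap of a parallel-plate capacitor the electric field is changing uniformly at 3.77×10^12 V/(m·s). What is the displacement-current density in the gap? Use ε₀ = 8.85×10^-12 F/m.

The displacement-current density is ε₀ ∂E/∂t = (8.85×10^-12)(3.77×10^12) = 33.4 A/m².

33.4 A/m²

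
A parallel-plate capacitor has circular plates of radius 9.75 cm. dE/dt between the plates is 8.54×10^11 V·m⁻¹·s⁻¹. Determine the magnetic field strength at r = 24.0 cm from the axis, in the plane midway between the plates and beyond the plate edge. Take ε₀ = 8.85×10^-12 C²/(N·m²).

1.88×10^-7 T

I_d = ε₀ dΦ_E/dt = ε₀ πR² (dE/dt) = (8.85×10^-12)(0.02986)(8.54×10^11) = 0.2257 A through the full plate area.
Outside the plates the loop encloses all of I_d, so B·2πr = μ₀ I_d and B = 1.88×10^-7 T.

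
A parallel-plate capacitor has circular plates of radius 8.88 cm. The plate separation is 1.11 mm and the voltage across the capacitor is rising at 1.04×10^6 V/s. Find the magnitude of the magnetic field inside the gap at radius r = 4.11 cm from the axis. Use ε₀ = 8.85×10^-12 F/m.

dE/dt = (dV/dt)/d = 9.369×10^8 V/(m·s); I_d = ε₀(πR²)(dE/dt) = (8.85×10^-12)(0.02477)(9.369×10^8) = 2.054×10^-4 A.
∮B·dl = μ₀ I_d,enc with I_d,enc = I_d r²/R² = 4.400×10^-5 A; so B = μ₀ I_d,enc/(2πr) = 2.14×10^-10 T.

2.14×10^-10 T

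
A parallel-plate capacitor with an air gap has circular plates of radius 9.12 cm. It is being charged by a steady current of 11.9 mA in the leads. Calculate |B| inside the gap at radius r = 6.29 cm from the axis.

1.80×10^-8 T

Between the plates the displacement current equals the wire current: I_d = 11.9 mA = 0.0119 A.
∮B·dl = μ₀ I_d,enc with I_d,enc = I_d r²/R² = 5.661×10^-3 A; so B = μ₀ I_d,enc/(2πr) = 1.80×10^-8 T.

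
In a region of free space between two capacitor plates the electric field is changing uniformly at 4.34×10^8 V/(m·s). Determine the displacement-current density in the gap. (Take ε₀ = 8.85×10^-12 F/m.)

3.84×10^-3 A/m²

The displacement-current density is ε₀ ∂E/∂t = (8.85×10^-12)(4.34×10^8) = 3.84×10^-3 A/m².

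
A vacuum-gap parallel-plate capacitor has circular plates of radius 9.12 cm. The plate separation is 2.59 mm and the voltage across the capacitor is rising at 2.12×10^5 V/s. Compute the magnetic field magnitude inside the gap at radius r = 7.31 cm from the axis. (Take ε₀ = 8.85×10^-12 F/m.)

3.33×10^-11 T

I_d = C dV/dt with C = ε₀πR²/d = 8.929×10^-11 F, so I_d = (8.929×10^-11)(2.12×10^5) = 1.893×10^-5 A.
∮B·dl = μ₀ I_d,enc with I_d,enc = I_d r²/R² = 1.216×10^-5 A; so B = μ₀ I_d,enc/(2πr) = 3.33×10^-11 T.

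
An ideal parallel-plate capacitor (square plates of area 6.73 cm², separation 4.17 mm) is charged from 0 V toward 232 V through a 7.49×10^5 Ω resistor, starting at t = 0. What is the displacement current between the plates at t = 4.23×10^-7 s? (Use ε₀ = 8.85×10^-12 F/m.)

C = ε₀A/d = (8.85×10^-12)(6.73×10^-4)/(4.17×10^-3) = 1.428×10^-12 F and τ = RC = 1.070×10^-6 s. I_d in the gap equals the RC charging current.
I_d(t) = (V₀/R) e^(−t/τ) = 3.097×10^-4 · e^(−0.3953) = 2.09×10^-4 A.

2.09×10^-4 A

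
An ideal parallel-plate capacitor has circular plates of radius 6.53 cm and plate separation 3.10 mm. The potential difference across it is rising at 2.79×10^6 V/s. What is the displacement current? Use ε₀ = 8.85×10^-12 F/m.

The displacement current equals the charging current C dV/dt. With C = ε₀A/d = (8.85×10^-12)(0.01340)/(3.10×10^-3) = 3.825×10^-11 F, I_d = (3.825×10^-11)(2.79×10^6) = 1.07×10^-4 A.

1.07×10^-4 A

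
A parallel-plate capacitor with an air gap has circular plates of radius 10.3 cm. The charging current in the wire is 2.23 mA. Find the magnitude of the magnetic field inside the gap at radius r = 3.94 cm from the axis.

1.66×10^-9 T

Between the plates the displacement current equals the wire current: I_d = 2.23 mA = 2.23×10^-3 A.
An Ampèrian loop of radius r encloses a fraction (r/R)² of I_d. Then B·2πr = μ₀ I_d (r/R)², giving B = μ₀ I_d r/(2πR²) = 1.66×10^-9 T.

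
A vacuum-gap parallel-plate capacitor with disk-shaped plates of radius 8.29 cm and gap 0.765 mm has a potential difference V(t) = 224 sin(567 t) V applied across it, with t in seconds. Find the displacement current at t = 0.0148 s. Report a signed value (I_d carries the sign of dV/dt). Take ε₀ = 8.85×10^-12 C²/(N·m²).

C = ε₀A/d = (8.85×10^-12)(0.02159)/(7.65×10^-4) = 2.498×10^-10 F. dV/dt = V₀ω·cos(ωt); at ωt = 8.3916 rad this factor is -0.5121.
I_d = C dV/dt = (2.498×10^-10)(224)(567)(-0.5121) = -1.62×10^-5 A.

-1.62×10^-5 A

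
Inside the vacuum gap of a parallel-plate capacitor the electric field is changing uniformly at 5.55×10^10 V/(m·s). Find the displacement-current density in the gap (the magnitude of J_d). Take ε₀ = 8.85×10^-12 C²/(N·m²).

J_d = ε₀ dE/dt = (8.85×10^-12)(5.55×10^10) = 0.491 A/m².

0.491 A/m²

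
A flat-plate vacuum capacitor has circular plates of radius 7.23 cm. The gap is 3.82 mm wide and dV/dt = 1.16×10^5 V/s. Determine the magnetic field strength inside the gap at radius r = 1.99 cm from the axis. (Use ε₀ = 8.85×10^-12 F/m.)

dE/dt = (dV/dt)/d = 3.037×10^7 V/(m·s); I_d = ε₀(πR²)(dE/dt) = (8.85×10^-12)(0.01642)(3.037×10^7) = 4.413×10^-6 A.
For r < R the Ampère–Maxwell law gives B(2πr) = μ₀ I_d (r²/R²), so B = μ₀ I_d r/(2πR²) = (4π×10^-7)(4.413×10^-6)(0.0199)/(2π·0.0723²) = 3.36×10^-12 T.

3.36×10^-12 T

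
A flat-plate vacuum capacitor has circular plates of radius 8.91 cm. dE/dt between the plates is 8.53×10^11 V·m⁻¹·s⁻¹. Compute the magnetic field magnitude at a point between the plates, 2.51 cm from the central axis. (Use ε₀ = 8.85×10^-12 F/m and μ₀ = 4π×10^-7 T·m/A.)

Through the whole plate area (πR² = 0.02494 m²), I_d = ε₀ πR² dE/dt = 0.1883 A.
An Ampèrian loop of radius r encloses a fraction (r/R)² of I_d. Then B·2πr = μ₀ I_d (r/R)², giving B = μ₀ I_d r/(2πR²) = 1.19×10^-7 T.

1.19×10^-7 T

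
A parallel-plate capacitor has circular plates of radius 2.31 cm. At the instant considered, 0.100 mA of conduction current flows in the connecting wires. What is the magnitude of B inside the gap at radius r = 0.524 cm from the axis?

Between the plates the displacement current equals the wire current: I_d = 0.100 mA = 1.00×10^-4 A.
An Ampèrian loop of radius r encloses a fraction (r/R)² of I_d. Then B·2πr = μ₀ I_d (r/R)², giving B = μ₀ I_d r/(2πR²) = 1.96×10^-10 T.

1.96×10^-10 T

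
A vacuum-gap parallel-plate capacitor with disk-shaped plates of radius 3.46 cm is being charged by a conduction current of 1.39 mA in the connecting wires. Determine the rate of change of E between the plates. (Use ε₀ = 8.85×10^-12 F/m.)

4.18×10^10 V/(m·s)

The displacement current between the plates equals the conduction current, I_d = 1.39 mA.
Inverting I_d = ε₀ A dE/dt gives dE/dt = 1.39×10^-3 / (8.85×10^-12 · 3.761×10^-3) = 4.18×10^10 V/(m·s).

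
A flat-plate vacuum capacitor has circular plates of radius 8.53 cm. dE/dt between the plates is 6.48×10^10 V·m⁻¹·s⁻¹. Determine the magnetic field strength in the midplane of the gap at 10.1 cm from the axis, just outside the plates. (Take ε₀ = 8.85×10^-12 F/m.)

2.60×10^-8 T

Through the whole plate area (πR² = 0.02286 m²), I_d = ε₀ πR² dE/dt = 0.01311 A.
For r ≥ R the full I_d is enclosed: B = μ₀ I_d/(2πr) = (4π×10^-7)(0.01311)/(2π·0.101) = 2.60×10^-8 T.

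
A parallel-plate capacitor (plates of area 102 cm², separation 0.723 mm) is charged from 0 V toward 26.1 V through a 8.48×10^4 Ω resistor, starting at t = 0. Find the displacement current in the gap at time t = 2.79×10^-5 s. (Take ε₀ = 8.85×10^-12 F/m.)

C = ε₀A/d = (8.85×10^-12)(0.0102)/(7.23×10^-4) = 1.249×10^-10 F and τ = RC = 1.059×10^-5 s. I_d in the gap equals the RC charging current.
I_d(t) = (V₀/R) e^(−t/τ) = 3.078×10^-4 · e^(−2.635) = 2.21×10^-5 A.

2.21×10^-5 A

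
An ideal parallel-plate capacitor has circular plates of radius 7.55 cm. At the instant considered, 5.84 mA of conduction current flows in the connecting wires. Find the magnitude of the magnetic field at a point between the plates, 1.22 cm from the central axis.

2.50×10^-9 T

By continuity the displacement current in the gap matches the conduction current: I_d = 5.84×10^-3 A.
For r < R the Ampère–Maxwell law gives B(2πr) = μ₀ I_d (r²/R²), so B = μ₀ I_d r/(2πR²) = (4π×10^-7)(5.84×10^-3)(0.0122)/(2π·0.0755²) = 2.50×10^-9 T.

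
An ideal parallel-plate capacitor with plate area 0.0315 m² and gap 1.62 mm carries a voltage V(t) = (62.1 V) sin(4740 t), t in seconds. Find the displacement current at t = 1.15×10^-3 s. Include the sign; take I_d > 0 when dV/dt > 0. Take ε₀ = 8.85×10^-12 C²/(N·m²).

3.41×10^-5 A

dE/dt = (V₀ω/d)·cos(ωt) with ωt = 5.451 rad: (62.1)(4740)(0.6733)/(1.62×10^-3) = 1.223×10^8 V/(m·s).
I_d = ε₀ A dE/dt = (8.85×10^-12)(0.0315)(1.223×10^8) = 3.41×10^-5 A.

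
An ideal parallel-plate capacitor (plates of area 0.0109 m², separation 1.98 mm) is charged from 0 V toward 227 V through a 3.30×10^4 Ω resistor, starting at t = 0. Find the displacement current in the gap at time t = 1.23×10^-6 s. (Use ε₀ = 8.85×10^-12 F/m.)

With C = ε₀A/d = (8.85×10^-12)(0.0109)/(1.98×10^-3) = 4.872×10^-11 F, the time constant is τ = RC = 1.608×10^-6 s, so t/τ = 0.7649 and e^(−t/τ) = 0.4654.
I_d = I_cond = (V₀/R) e^(−t/τ) = (6.879×10^-3)(0.4654) = 3.20×10^-3 A.

3.20×10^-3 A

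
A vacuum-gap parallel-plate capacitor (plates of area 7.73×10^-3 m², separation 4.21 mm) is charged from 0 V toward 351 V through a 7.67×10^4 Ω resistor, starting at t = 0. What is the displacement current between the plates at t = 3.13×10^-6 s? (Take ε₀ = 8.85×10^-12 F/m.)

3.71×10^-4 A

C = ε₀A/d = (8.85×10^-12)(7.73×10^-3)/(4.21×10^-3) = 1.625×10^-11 F and τ = RC = 1.246×10^-6 s. I_d in the gap equals the RC charging current.
I_d(t) = (V₀/R) e^(−t/τ) = 4.576×10^-3 · e^(−2.512) = 3.71×10^-4 A.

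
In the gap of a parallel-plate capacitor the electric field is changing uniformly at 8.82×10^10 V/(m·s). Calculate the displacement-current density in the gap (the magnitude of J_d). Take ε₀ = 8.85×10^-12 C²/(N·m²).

0.781 A/m²

The displacement-current density is ε₀ ∂E/∂t = (8.85×10^-12)(8.82×10^10) = 0.781 A/m².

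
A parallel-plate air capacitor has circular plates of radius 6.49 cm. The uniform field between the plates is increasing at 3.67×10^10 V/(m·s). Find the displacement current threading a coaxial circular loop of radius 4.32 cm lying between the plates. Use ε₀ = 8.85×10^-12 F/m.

1.90×10^-3 A

Through the whole plate area (πR² = 0.01323 m²), I_d = ε₀ πR² dE/dt = 4.297×10^-3 A.
Since J_d is uniform, the enclosed fraction is (r/R)² = 0.4431, giving I_d,enc = 1.90×10^-3 A.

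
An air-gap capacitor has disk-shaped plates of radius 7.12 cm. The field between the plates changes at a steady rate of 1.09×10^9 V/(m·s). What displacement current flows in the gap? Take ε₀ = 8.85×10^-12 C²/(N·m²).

I_d = ε₀ A (dE/dt) = (8.85×10^-12)(0.01593 m²)(1.09×10^9) = 1.54×10^-4 A.

1.54×10^-4 A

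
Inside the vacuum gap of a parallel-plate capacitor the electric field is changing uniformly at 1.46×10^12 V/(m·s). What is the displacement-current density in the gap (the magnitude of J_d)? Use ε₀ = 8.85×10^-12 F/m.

The displacement-current density is ε₀ ∂E/∂t = (8.85×10^-12)(1.46×10^12) = 12.9 A/m².

12.9 A/m²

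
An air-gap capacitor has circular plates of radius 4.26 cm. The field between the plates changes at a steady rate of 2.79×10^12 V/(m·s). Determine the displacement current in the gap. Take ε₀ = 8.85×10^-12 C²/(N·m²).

0.141 A

The displacement current is ε₀ times dΦ_E/dt = ε₀ A dE/dt = (8.85×10^-12)(5.701×10^-3)(2.79×10^12) = 0.141 A.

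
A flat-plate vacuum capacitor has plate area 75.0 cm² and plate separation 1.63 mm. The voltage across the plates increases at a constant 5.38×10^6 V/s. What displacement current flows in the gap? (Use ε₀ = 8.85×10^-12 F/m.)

2.19×10^-4 A

C = ε₀A/d = (8.85×10^-12)(7.50×10^-3)/(1.63×10^-3) = 4.072×10^-11 F.
I_d = C dV/dt = (4.072×10^-11)(5.38×10^6) = 2.19×10^-4 A.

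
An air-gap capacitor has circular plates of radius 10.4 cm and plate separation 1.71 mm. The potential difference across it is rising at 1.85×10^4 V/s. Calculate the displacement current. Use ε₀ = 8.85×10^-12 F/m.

3.25×10^-6 A

E = V/d so dE/dt = (dV/dt)/d = 1.082×10^7 V/(m·s), and I_d = ε₀ A dE/dt = (8.85×10^-12)(0.03398)(1.082×10^7) = 3.25×10^-6 A.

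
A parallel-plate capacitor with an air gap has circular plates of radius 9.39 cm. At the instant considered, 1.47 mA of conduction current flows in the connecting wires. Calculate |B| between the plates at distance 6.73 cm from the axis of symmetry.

2.24×10^-9 T

Between the plates the displacement current equals the wire current: I_d = 1.47 mA = 1.47×10^-3 A.
An Ampèrian loop of radius r encloses a fraction (r/R)² of I_d. Then B·2πr = μ₀ I_d (r/R)², giving B = μ₀ I_d r/(2πR²) = 2.24×10^-9 T.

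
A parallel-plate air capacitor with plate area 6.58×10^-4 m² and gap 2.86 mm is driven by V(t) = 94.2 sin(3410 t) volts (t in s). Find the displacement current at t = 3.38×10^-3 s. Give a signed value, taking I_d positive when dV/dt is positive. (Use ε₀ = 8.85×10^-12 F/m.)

3.31×10^-7 A

dE/dt = (V₀ω/d)·cos(ωt) with ωt = 11.5258 rad: (94.2)(3410)(0.5057)/(2.86×10^-3) = 5.680×10^7 V/(m·s).
I_d = ε₀ A dE/dt = (8.85×10^-12)(6.58×10^-4)(5.680×10^7) = 3.31×10^-7 A.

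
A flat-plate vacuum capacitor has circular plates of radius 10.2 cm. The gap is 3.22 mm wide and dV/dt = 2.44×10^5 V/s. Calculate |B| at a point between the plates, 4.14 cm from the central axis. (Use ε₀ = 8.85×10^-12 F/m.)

With E = V/d, dE/dt = 7.578×10^7 V/(m·s) and πR² = 0.03269 m², giving I_d = ε₀ πR² dE/dt = 2.192×10^-5 A.
For r < R the Ampère–Maxwell law gives B(2πr) = μ₀ I_d (r²/R²), so B = μ₀ I_d r/(2πR²) = (4π×10^-7)(2.192×10^-5)(0.0414)/(2π·0.102²) = 1.74×10^-11 T.

1.74×10^-11 T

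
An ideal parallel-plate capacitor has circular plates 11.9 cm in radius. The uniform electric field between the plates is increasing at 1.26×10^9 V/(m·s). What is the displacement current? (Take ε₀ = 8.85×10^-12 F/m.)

4.96×10^-4 A

I_d = ε₀ A (dE/dt) = (8.85×10^-12)(0.04449 m²)(1.26×10^9) = 4.96×10^-4 A.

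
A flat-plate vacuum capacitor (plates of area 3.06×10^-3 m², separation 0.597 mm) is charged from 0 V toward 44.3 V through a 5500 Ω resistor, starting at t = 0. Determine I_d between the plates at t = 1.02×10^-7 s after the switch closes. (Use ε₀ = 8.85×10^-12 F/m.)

5.35×10^-3 A

With C = ε₀A/d = (8.85×10^-12)(3.06×10^-3)/(5.97×10^-4) = 4.536×10^-11 F, the time constant is τ = RC = 2.495×10^-7 s, so t/τ = 0.4088 and e^(−t/τ) = 0.6644.
I_d = I_cond = (V₀/R) e^(−t/τ) = (8.055×10^-3)(0.6644) = 5.35×10^-3 A.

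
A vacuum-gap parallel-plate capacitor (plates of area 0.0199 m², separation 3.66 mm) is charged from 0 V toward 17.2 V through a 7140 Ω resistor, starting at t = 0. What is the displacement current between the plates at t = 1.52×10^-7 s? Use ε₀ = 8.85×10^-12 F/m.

With C = ε₀A/d = (8.85×10^-12)(0.0199)/(3.66×10^-3) = 4.812×10^-11 F, the time constant is τ = RC = 3.436×10^-7 s, so t/τ = 0.4424 and e^(−t/τ) = 0.6425.
I_d = I_cond = (V₀/R) e^(−t/τ) = (2.409×10^-3)(0.6425) = 1.55×10^-3 A.

1.55×10^-3 A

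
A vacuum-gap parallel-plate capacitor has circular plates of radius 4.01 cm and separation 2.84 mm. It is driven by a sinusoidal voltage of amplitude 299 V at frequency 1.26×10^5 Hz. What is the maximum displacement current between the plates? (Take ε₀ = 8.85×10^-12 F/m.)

3.73×10^-3 A

The displacement current equals the conduction current C dV/dt, which peaks at C V₀ ω.
With C = ε₀A/d = (8.85×10^-12)(5.052×10^-3)/(2.84×10^-3) = 1.574×10^-11 F and ω = 2πf = 7.917×10^5 rad/s, I_d,max = (1.574×10^-11)(299)(7.917×10^5) = 3.73×10^-3 A.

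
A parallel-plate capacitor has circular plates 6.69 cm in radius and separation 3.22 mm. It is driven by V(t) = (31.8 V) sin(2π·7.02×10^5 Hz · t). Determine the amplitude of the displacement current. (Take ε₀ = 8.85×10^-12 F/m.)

5.42×10^-3 A

(dE/dt)_max = V₀ω/d = 4.356×10^10 V/(m·s); ω = 2πf = 4.411×10^6 rad/s.
I_d,max = ε₀ A (dE/dt)_max = (8.85×10^-12)(0.01406)(4.356×10^10) = 5.42×10^-3 A.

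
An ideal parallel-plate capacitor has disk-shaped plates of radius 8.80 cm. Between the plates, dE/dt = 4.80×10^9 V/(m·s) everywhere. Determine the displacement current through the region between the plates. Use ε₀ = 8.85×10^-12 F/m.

With a uniform field, Φ_E = EA, so I_d = ε₀ A dE/dt = 1.03×10^-3 A.

1.03×10^-3 A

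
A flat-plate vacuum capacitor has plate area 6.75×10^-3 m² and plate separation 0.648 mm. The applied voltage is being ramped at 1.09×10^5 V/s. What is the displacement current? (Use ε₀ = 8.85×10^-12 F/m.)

The displacement current equals the charging current C dV/dt. With C = ε₀A/d = (8.85×10^-12)(6.75×10^-3)/(6.48×10^-4) = 9.219×10^-11 F, I_d = (9.219×10^-11)(1.09×10^5) = 1.00×10^-5 A.

1.00×10^-5 A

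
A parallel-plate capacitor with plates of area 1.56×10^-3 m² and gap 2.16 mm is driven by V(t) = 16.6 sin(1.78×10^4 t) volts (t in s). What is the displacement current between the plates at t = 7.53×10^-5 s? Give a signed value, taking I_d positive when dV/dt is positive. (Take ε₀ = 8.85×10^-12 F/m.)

4.31×10^-7 A

dE/dt = (V₀ω/d)·cos(ωt) with ωt = 1.34034 rad: (16.6)(1.78×10^4)(0.2284)/(2.16×10^-3) = 3.124×10^7 V/(m·s).
I_d = ε₀ A dE/dt = (8.85×10^-12)(1.56×10^-3)(3.124×10^7) = 4.31×10^-7 A.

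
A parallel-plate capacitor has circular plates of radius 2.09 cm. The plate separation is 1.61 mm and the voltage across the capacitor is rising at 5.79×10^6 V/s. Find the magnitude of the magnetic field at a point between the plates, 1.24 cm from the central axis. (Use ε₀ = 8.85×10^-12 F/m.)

With E = V/d, dE/dt = 3.596×10^9 V/(m·s) and πR² = 1.372×10^-3 m², giving I_d = ε₀ πR² dE/dt = 4.366×10^-5 A.
An Ampèrian loop of radius r encloses a fraction (r/R)² of I_d. Then B·2πr = μ₀ I_d (r/R)², giving B = μ₀ I_d r/(2πR²) = 2.48×10^-10 T.

2.48×10^-10 T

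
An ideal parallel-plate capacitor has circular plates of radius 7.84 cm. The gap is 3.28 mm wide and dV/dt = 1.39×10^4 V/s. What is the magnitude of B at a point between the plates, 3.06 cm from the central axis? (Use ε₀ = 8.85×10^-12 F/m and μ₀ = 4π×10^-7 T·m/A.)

I_d = C dV/dt with C = ε₀πR²/d = 5.210×10^-11 F, so I_d = (5.210×10^-11)(1.39×10^4) = 7.242×10^-7 A.
An Ampèrian loop of radius r encloses a fraction (r/R)² of I_d. Then B·2πr = μ₀ I_d (r/R)², giving B = μ₀ I_d r/(2πR²) = 7.21×10^-13 T.

7.21×10^-13 T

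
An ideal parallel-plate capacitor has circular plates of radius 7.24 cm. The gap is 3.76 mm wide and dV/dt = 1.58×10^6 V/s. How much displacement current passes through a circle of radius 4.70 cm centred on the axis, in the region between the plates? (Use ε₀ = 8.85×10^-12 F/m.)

I_d = C dV/dt with C = ε₀πR²/d = 3.877×10^-11 F, so I_d = (3.877×10^-11)(1.58×10^6) = 6.126×10^-5 A.
Since J_d is uniform, the enclosed fraction is (r/R)² = 0.4214, giving I_d,enc = 2.58×10^-5 A.

2.58×10^-5 A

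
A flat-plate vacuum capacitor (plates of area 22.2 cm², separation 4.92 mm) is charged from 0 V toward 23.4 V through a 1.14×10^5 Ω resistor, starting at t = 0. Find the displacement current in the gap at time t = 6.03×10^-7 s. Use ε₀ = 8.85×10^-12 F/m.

C = ε₀A/d = (8.85×10^-12)(2.22×10^-3)/(4.92×10^-3) = 3.993×10^-12 F and τ = RC = 4.552×10^-7 s. I_d in the gap equals the RC charging current.
I_d(t) = (V₀/R) e^(−t/τ) = 2.053×10^-4 · e^(−1.325) = 5.46×10^-5 A.

5.46×10^-5 A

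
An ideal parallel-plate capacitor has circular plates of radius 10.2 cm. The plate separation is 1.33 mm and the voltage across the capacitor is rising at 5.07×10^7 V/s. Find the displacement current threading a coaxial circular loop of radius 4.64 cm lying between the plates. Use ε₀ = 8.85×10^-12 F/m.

dE/dt = (dV/dt)/d = 3.812×10^10 V/(m·s); I_d = ε₀(πR²)(dE/dt) = (8.85×10^-12)(0.03269)(3.812×10^10) = 0.01103 A.
Through an area πr² the displacement current is I_d·(πr²/πR²) = I_d (r/R)² = 2.28×10^-3 A.

2.28×10^-3 A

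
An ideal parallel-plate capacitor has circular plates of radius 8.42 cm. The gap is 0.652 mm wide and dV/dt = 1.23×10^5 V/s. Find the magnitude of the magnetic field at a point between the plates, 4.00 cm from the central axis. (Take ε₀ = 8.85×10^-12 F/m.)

4.20×10^-11 T

dE/dt = (dV/dt)/d = 1.887×10^8 V/(m·s); I_d = ε₀(πR²)(dE/dt) = (8.85×10^-12)(0.02227)(1.887×10^8) = 3.719×10^-5 A.
∮B·dl = μ₀ I_d,enc with I_d,enc = I_d r²/R² = 8.393×10^-6 A; so B = μ₀ I_d,enc/(2πr) = 4.20×10^-11 T.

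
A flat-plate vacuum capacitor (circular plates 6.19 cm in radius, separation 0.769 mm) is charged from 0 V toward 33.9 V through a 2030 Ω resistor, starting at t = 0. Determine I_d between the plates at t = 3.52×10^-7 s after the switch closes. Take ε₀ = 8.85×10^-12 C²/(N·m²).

4.78×10^-3 A

With C = ε₀A/d = (8.85×10^-12)(0.01204)/(7.69×10^-4) = 1.386×10^-10 F, the time constant is τ = RC = 2.814×10^-7 s, so t/τ = 1.251 and e^(−t/τ) = 0.2862.
I_d = I_cond = (V₀/R) e^(−t/τ) = (0.01670)(0.2862) = 4.78×10^-3 A.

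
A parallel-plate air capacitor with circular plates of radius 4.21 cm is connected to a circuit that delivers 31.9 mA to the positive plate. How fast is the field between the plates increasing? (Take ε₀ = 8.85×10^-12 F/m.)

The displacement current between the plates equals the conduction current, I_d = 31.9 mA.
Inverting I_d = ε₀ A dE/dt gives dE/dt = 0.0319 / (8.85×10^-12 · 5.568×10^-3) = 6.47×10^11 V/(m·s).

6.47×10^11 V/(m·s)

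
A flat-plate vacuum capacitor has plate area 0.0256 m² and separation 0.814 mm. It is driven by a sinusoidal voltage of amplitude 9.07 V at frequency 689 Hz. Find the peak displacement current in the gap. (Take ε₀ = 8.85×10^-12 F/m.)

C = ε₀A/d = (8.85×10^-12)(0.0256)/(8.14×10^-4) = 2.783×10^-10 F; ω = 2πf = 4329 rad/s.
I_d = C dV/dt, so |I_d|_max = C V₀ ω = (2.783×10^-10)(9.07)(4329) = 1.09×10^-5 A.

1.09×10^-5 A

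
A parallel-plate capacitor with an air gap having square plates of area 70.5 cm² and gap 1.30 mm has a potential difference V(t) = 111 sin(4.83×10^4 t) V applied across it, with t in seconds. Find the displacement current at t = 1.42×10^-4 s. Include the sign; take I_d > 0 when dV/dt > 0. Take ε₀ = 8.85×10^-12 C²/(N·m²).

2.16×10^-4 A

dV/dt = (111)(4.83×10^4)·cos(6.8586) = 4.498×10^6 V/s.
I_d = C dV/dt with C = ε₀A/d = (8.85×10^-12)(7.05×10^-3)/(1.30×10^-3) = 4.799×10^-11 F, so I_d = (4.799×10^-11)(4.498×10^6) = 2.16×10^-4 A.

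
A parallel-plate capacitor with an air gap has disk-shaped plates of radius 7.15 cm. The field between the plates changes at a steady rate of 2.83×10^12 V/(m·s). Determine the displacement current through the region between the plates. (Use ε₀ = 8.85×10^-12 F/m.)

0.402 A

I_d = ε₀ A (dE/dt) = (8.85×10^-12)(0.01606 m²)(2.83×10^12) = 0.402 A.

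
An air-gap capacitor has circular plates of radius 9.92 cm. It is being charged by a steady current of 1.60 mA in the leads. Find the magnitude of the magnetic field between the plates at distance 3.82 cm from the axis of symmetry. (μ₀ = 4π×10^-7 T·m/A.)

1.24×10^-9 T

By continuity the displacement current in the gap matches the conduction current: I_d = 1.60×10^-3 A.
For r < R the Ampère–Maxwell law gives B(2πr) = μ₀ I_d (r²/R²), so B = μ₀ I_d r/(2πR²) = (4π×10^-7)(1.60×10^-3)(0.0382)/(2π·0.0992²) = 1.24×10^-9 T.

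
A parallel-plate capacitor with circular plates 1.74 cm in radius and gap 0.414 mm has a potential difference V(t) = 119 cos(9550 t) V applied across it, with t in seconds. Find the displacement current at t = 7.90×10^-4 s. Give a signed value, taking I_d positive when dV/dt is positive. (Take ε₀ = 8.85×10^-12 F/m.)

dE/dt = (V₀ω/d)·−sin(ωt) with ωt = 7.5445 rad: (119)(9550)(-0.9525)/(4.14×10^-4) = -2.615×10^9 V/(m·s).
I_d = ε₀ A dE/dt = (8.85×10^-12)(9.511×10^-4)(-2.615×10^9) = -2.20×10^-5 A.

-2.20×10^-5 A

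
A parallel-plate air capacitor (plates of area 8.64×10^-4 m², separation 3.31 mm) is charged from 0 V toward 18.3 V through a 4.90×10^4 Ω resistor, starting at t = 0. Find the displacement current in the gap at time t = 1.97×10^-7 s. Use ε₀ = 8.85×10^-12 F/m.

C = ε₀A/d = (8.85×10^-12)(8.64×10^-4)/(3.31×10^-3) = 2.310×10^-12 F, so τ = RC = 1.132×10^-7 s.
The conduction current is I(t) = (V₀/R) e^(−t/τ), and the displacement current between the plates equals it.
t/τ = 1.740; I_d = (18.3/4.90×10^4) · e^(−1.740) = (3.735×10^-4)(0.1755) = 6.55×10^-5 A.

6.55×10^-5 A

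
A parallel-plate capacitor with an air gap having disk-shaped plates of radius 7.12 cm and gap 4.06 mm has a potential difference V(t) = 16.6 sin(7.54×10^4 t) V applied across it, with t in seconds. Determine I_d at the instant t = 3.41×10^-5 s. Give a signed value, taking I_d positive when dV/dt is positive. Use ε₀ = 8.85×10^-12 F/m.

dV/dt = (16.6)(7.54×10^4)·cos(2.57114) = -1.053×10^6 V/s.
I_d = C dV/dt with C = ε₀A/d = (8.85×10^-12)(0.01593)/(4.06×10^-3) = 3.472×10^-11 F, so I_d = (3.472×10^-11)(-1.053×10^6) = -3.66×10^-5 A.

-3.66×10^-5 A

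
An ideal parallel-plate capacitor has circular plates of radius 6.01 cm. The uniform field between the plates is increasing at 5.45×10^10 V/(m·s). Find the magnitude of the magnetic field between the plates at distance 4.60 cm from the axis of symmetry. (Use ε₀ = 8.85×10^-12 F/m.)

1.39×10^-8 T

I_d = ε₀ dΦ_E/dt = ε₀ πR² (dE/dt) = (8.85×10^-12)(0.01135)(5.45×10^10) = 5.474×10^-3 A through the full plate area.
∮B·dl = μ₀ I_d,enc with I_d,enc = I_d r²/R² = 3.207×10^-3 A; so B = μ₀ I_d,enc/(2πr) = 1.39×10^-8 T.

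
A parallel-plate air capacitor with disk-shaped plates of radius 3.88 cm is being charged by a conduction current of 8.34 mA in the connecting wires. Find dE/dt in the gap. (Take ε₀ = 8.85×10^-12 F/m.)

1.99×10^11 V/(m·s)

The displacement current between the plates equals the conduction current, I_d = 8.34 mA.
Since I_d = ε₀ A dE/dt, dE/dt = I_d/(ε₀A) = (8.34×10^-3)/((8.85×10^-12)(4.729×10^-3)) = 1.99×10^11 V/(m·s).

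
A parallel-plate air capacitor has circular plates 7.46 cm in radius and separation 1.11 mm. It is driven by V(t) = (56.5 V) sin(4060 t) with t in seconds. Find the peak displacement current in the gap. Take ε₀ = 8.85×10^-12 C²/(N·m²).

The displacement current equals the conduction current C dV/dt, which peaks at C V₀ ω.
With C = ε₀A/d = (8.85×10^-12)(0.01748)/(1.11×10^-3) = 1.394×10^-10 F and ω = 4060 rad/s, I_d,max = (1.394×10^-10)(56.5)(4060) = 3.20×10^-5 A.

3.20×10^-5 A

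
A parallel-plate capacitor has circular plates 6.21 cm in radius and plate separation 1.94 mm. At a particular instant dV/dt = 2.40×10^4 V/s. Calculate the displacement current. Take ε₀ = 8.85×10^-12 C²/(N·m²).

C = ε₀A/d = (8.85×10^-12)(0.01212)/(1.94×10^-3) = 5.529×10^-11 F.
I_d = C dV/dt = (5.529×10^-11)(2.40×10^4) = 1.33×10^-6 A.

1.33×10^-6 A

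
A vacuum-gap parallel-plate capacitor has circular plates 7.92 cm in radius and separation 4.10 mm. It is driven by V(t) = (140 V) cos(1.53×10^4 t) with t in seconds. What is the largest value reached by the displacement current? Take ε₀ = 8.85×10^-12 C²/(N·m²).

9.11×10^-5 A

C = ε₀A/d = (8.85×10^-12)(0.01971)/(4.10×10^-3) = 4.254×10^-11 F; ω = 1.53×10^4 rad/s.
I_d = C dV/dt, so |I_d|_max = C V₀ ω = (4.254×10^-11)(140)(1.53×10^4) = 9.11×10^-5 A.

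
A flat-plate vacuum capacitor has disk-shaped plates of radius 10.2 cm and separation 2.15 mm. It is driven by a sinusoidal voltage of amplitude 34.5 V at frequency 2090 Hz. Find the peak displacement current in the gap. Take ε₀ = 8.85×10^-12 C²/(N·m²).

The displacement current equals the conduction current C dV/dt, which peaks at C V₀ ω.
With C = ε₀A/d = (8.85×10^-12)(0.03269)/(2.15×10^-3) = 1.346×10^-10 F and ω = 2πf = 1.313×10^4 rad/s, I_d,max = (1.346×10^-10)(34.5)(1.313×10^4) = 6.10×10^-5 A.

6.10×10^-5 A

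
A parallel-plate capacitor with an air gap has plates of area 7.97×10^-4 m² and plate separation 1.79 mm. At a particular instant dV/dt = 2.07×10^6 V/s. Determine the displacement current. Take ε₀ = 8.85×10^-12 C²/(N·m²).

The displacement current equals the charging current C dV/dt. With C = ε₀A/d = (8.85×10^-12)(7.97×10^-4)/(1.79×10^-3) = 3.940×10^-12 F, I_d = (3.940×10^-12)(2.07×10^6) = 8.16×10^-6 A.

8.16×10^-6 A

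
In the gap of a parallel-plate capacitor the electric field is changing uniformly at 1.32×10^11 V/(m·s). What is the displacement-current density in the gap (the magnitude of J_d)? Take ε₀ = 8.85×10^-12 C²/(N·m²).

1.17 A/m²

J_d = ε₀ ∂E/∂t, so J_d = 1.17 A/m².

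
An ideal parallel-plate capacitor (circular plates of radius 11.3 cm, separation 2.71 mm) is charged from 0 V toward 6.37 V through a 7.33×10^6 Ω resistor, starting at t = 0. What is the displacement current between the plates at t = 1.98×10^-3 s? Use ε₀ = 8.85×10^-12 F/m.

C = ε₀A/d = (8.85×10^-12)(0.04011)/(2.71×10^-3) = 1.310×10^-10 F, so τ = RC = 9.602×10^-4 s.
The conduction current is I(t) = (V₀/R) e^(−t/τ), and the displacement current between the plates equals it.
t/τ = 2.062; I_d = (6.37/7.33×10^6) · e^(−2.062) = (8.690×10^-7)(0.1272) = 1.11×10^-7 A.

1.11×10^-7 A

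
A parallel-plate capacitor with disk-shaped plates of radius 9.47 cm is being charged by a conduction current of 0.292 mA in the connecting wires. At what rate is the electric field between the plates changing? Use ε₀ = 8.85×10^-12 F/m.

By continuity, I_d in the gap equals the 0.292 mA flowing in the wire.
Since I_d = ε₀ A dE/dt, dE/dt = I_d/(ε₀A) = (2.92×10^-4)/((8.85×10^-12)(0.02817)) = 1.17×10^9 V/(m·s).

1.17×10^9 V/(m·s)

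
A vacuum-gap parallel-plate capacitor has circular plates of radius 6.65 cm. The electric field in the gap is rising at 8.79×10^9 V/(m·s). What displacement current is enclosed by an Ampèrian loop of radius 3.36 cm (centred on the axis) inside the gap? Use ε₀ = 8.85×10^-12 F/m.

2.76×10^-4 A

I_d = ε₀ dΦ_E/dt = ε₀ πR² (dE/dt) = (8.85×10^-12)(0.01389)(8.79×10^9) = 1.081×10^-3 A through the full plate area.
Since J_d is uniform, the enclosed fraction is (r/R)² = 0.2553, giving I_d,enc = 2.76×10^-4 A.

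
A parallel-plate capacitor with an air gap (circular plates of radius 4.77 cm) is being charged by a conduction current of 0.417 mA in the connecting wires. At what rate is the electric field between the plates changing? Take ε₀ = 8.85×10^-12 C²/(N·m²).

6.59×10^9 V/(m·s)

The displacement current between the plates equals the conduction current, I_d = 0.417 mA.
Inverting I_d = ε₀ A dE/dt gives dE/dt = 4.17×10^-4 / (8.85×10^-12 · 7.148×10^-3) = 6.59×10^9 V/(m·s).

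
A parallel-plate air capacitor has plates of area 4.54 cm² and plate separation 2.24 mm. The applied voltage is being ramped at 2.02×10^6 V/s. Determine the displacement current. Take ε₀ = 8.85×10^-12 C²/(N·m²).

3.62×10^-6 A

E = V/d so dE/dt = (dV/dt)/d = 9.018×10^8 V/(m·s), and I_d = ε₀ A dE/dt = (8.85×10^-12)(4.54×10^-4)(9.018×10^8) = 3.62×10^-6 A.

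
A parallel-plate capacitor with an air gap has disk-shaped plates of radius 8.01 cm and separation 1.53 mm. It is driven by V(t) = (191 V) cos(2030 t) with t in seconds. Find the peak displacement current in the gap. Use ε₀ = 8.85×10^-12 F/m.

4.52×10^-5 A

The displacement current equals the conduction current C dV/dt, which peaks at C V₀ ω.
With C = ε₀A/d = (8.85×10^-12)(0.02016)/(1.53×10^-3) = 1.166×10^-10 F and ω = 2030 rad/s, I_d,max = (1.166×10^-10)(191)(2030) = 4.52×10^-5 A.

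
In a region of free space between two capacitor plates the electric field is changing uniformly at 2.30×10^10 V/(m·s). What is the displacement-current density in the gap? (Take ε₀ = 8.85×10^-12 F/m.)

0.204 A/m²

J_d = ε₀ dE/dt = (8.85×10^-12)(2.30×10^10) = 0.204 A/m².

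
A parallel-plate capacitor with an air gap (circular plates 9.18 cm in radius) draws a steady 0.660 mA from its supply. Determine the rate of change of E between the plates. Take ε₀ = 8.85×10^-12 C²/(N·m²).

2.82×10^9 V/(m·s)

The displacement current between the plates equals the conduction current, I_d = 0.660 mA.
Then dE/dt = I_d/(ε₀A) = 2.82×10^9 V/(m·s).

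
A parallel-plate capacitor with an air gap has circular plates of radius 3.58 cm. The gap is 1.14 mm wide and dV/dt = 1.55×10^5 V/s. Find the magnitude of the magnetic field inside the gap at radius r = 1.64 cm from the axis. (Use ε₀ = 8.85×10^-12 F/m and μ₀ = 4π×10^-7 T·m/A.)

dE/dt = (dV/dt)/d = 1.360×10^8 V/(m·s); I_d = ε₀(πR²)(dE/dt) = (8.85×10^-12)(4.026×10^-3)(1.360×10^8) = 4.846×10^-6 A.
∮B·dl = μ₀ I_d,enc with I_d,enc = I_d r²/R² = 1.017×10^-6 A; so B = μ₀ I_d,enc/(2πr) = 1.24×10^-11 T.

1.24×10^-11 T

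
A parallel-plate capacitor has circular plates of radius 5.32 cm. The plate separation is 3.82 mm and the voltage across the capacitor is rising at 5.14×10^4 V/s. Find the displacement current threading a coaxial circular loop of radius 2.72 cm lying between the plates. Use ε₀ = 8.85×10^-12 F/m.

dE/dt = (dV/dt)/d = 1.346×10^7 V/(m·s); I_d = ε₀(πR²)(dE/dt) = (8.85×10^-12)(8.891×10^-3)(1.346×10^7) = 1.059×10^-6 A.
Since J_d is uniform, the enclosed fraction is (r/R)² = 0.2614, giving I_d,enc = 2.77×10^-7 A.

2.77×10^-7 A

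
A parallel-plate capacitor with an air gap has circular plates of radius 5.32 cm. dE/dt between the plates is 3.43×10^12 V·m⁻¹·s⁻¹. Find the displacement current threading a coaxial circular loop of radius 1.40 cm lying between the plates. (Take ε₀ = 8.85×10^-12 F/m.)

0.0187 A

I_d = ε₀ dΦ_E/dt = ε₀ πR² (dE/dt) = (8.85×10^-12)(8.891×10^-3)(3.43×10^12) = 0.2699 A through the full plate area.
The field is uniform, so I_d,enc = I_d (r/R)² = (0.2699)(1.40/5.32)² = 0.0187 A.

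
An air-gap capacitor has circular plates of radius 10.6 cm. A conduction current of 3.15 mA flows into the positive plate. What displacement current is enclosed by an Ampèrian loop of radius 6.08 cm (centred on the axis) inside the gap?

By continuity the displacement current in the gap matches the conduction current: I_d = 3.15×10^-3 A.
Through an area πr² the displacement current is I_d·(πr²/πR²) = I_d (r/R)² = 1.04×10^-3 A.

1.04×10^-3 A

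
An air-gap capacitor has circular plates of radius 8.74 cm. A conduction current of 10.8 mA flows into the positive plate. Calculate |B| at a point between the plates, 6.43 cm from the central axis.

No conduction current crosses the gap, so I_d there equals the 0.0108 A in the leads.
∮B·dl = μ₀ I_d,enc with I_d,enc = I_d r²/R² = 5.846×10^-3 A; so B = μ₀ I_d,enc/(2πr) = 1.82×10^-8 T.

1.82×10^-8 T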